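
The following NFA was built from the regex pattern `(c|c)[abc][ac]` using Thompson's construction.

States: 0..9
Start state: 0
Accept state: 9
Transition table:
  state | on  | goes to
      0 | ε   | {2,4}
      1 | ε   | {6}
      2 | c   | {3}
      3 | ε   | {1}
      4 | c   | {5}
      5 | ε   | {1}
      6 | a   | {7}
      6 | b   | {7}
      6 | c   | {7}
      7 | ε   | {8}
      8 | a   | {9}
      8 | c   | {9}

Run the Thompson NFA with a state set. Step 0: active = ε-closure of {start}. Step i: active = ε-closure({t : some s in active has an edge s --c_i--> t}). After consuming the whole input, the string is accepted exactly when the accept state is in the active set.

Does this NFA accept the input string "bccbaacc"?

initial (ε-close {0}): {0,2,4}
'b' @ 1: {}  — no active states
rest 'ccbaacc' ignored (set empty)
end set {} — state 9 not in

Answer: REJECT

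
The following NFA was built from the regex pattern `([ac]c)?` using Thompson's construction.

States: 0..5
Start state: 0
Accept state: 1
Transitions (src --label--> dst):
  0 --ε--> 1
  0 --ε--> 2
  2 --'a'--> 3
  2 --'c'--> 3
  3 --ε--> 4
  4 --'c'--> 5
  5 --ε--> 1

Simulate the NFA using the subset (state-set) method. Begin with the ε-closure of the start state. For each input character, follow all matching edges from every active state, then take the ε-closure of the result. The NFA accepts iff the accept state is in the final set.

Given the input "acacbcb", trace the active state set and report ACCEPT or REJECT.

initial (ε-close {0}): {0,1,2}
'a' @ 1: {3,4}
'c' @ 2: {1,5}  [accepting]
'a' @ 3: {}  — no active states
rest 'cbcb' ignored (set empty)
final: {}; accept 1 not in set

Answer: REJECT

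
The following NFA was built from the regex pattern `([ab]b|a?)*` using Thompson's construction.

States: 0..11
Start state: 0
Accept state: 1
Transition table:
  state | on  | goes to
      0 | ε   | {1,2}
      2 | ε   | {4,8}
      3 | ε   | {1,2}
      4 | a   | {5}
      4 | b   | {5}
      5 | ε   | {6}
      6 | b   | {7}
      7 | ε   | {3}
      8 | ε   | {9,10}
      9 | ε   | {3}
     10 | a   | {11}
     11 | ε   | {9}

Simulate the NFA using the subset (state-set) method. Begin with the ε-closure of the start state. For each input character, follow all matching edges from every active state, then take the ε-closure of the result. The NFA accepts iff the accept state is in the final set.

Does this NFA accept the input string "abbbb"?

S₀ = ε-closure({0}) = {0,1,2,3,4,8,9,10}
'a' @ 1: {1,2,3,4,5,6,8,9,10,11}  ✓accept
'b' @ 2: {1,2,3,4,5,6,7,8,9,10}  ✓accept
'b' @ 3: {1,2,3,4,5,6,7,8,9,10}  ✓accept
'b' @ 4: {1,2,3,4,5,6,7,8,9,10}  ✓accept
'b' @ 5: {1,2,3,4,5,6,7,8,9,10}  ✓accept
end set {1,2,3,4,5,6,7,8,9,10} — state 1 in

Answer: ACCEPT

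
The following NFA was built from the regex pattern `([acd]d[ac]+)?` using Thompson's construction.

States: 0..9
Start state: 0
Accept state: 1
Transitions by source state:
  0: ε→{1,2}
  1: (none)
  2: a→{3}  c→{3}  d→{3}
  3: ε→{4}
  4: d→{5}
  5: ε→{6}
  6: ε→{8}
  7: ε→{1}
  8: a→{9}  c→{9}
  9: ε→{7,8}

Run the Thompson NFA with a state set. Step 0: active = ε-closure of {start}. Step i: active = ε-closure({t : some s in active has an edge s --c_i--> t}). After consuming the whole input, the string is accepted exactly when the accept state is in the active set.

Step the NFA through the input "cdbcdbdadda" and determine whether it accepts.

start: ε-closure({0}) = {0,1,2}
'c' @ 1: {3,4}
'd' @ 2: {5,6,8}
'b' @ 3: {}  — state set empty
rest 'cdbdadda' ignored (set empty)
after full input: {}  (accept=1 not in)

Answer: REJECT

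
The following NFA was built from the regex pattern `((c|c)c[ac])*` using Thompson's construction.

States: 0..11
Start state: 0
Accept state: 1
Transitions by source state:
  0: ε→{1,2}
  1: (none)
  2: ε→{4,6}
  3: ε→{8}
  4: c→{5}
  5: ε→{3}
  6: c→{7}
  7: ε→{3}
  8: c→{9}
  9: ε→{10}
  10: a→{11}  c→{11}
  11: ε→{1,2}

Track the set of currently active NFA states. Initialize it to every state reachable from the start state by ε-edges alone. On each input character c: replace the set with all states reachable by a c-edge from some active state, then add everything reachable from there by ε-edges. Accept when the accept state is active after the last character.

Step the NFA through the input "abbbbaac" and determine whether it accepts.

Answer: REJECT

Steps:
start: ε-closure({0}) = {0,1,2,4,6}
'a' @ 1: {}  — dead — no transitions
rest 'bbbbaac' ignored (set empty)
after full input: {}  (accept=1 not in)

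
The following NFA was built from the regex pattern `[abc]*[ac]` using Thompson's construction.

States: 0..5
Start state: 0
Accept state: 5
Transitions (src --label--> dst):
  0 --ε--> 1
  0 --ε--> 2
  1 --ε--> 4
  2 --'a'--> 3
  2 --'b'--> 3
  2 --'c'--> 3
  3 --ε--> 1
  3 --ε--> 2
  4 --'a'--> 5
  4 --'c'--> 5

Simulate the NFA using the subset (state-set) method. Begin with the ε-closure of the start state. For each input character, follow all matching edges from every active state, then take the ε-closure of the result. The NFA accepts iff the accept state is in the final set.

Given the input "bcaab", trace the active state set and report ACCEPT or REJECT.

Answer: REJECT

Steps:
S₀ = ε-closure({0}) = {0,1,2,4}
'b' @ 1: {1,2,3,4}
'c' @ 2: {1,2,3,4,5}  ✓accept
'a' @ 3: {1,2,3,4,5}  ✓accept
'a' @ 4: {1,2,3,4,5}  ✓accept
'b' @ 5: {1,2,3,4}
after full input: {1,2,3,4}  (accept=5 not in)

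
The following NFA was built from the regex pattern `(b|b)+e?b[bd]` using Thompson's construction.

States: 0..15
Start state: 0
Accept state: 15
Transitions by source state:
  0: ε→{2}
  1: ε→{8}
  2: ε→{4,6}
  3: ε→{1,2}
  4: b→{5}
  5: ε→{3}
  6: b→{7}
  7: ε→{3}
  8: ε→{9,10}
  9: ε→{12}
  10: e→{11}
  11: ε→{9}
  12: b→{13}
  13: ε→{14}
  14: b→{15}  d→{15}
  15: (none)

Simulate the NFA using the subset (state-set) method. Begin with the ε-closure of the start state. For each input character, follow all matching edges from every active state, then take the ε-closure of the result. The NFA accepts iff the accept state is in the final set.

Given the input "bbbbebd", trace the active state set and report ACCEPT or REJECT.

initial (ε-close {0}): {0,2,4,6}
'b' @ 1: {1,2,3,4,5,6,7,8,9,10,12}
'b' @ 2: {1,2,3,4,5,6,7,8,9,10,12,13,14}
'b' @ 3: {1,2,3,4,5,6,7,8,9,10,12,13,14,15}  ✓accept
'b' @ 4: {1,2,3,4,5,6,7,8,9,10,12,13,14,15}  ✓accept
'e' @ 5: {9,11,12}
'b' @ 6: {13,14}
'd' @ 7: {15}  ✓accept
after full input: {15}  (accept=15 in)

Answer: ACCEPT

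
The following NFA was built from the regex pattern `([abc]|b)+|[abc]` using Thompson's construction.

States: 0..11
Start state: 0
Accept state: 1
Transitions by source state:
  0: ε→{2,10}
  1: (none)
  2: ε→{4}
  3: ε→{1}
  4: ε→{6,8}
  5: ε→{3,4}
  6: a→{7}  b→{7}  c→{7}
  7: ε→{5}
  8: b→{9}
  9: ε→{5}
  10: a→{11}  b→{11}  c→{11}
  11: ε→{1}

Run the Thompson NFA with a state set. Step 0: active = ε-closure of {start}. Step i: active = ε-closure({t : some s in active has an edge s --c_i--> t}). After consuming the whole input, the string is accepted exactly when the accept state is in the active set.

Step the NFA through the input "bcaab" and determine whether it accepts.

Answer: ACCEPT

Trace:
start: ε-closure({0}) = {0,2,4,6,8,10}
'b' @ 1: {1,3,4,5,6,7,8,9,11}  [accepting]
'c' @ 2: {1,3,4,5,6,7,8}  [accepting]
'a' @ 3: {1,3,4,5,6,7,8}  [accepting]
'a' @ 4: {1,3,4,5,6,7,8}  [accepting]
'b' @ 5: {1,3,4,5,6,7,8,9}  [accepting]
final: {1,3,4,5,6,7,8,9}; accept 1 in set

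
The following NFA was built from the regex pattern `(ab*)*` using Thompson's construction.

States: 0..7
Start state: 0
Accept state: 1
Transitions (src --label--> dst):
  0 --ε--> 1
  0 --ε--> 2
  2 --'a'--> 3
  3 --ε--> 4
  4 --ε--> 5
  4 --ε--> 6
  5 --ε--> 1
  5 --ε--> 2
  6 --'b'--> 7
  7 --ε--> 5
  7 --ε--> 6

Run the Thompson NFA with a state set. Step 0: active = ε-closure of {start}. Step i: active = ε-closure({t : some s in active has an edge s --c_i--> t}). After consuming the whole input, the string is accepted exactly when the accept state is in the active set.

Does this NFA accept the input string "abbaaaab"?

S₀ = ε-closure({0}) = {0,1,2}
'a' @ 1: {1,2,3,4,5,6}  (accept∈set)
'b' @ 2: {1,2,5,6,7}  (accept∈set)
'b' @ 3: {1,2,5,6,7}  (accept∈set)
'a' @ 4: {1,2,3,4,5,6}  (accept∈set)
'a' @ 5: {1,2,3,4,5,6}  (accept∈set)
'a' @ 6: {1,2,3,4,5,6}  (accept∈set)
'a' @ 7: {1,2,3,4,5,6}  (accept∈set)
'b' @ 8: {1,2,5,6,7}  (accept∈set)
final: {1,2,5,6,7}; accept 1 in set

Answer: ACCEPT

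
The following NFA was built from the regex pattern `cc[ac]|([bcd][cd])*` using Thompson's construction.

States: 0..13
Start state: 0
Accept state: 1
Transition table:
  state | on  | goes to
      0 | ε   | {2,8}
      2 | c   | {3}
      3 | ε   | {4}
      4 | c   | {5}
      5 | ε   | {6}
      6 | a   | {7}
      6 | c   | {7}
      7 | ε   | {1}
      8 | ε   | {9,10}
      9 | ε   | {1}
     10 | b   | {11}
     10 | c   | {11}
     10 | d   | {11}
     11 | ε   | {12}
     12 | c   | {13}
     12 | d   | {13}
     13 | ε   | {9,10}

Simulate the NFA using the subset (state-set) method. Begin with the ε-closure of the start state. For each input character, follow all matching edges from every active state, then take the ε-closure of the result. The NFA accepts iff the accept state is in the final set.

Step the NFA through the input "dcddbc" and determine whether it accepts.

start: ε-closure({0}) = {0,1,2,8,9,10}
'd' @ 1: {11,12}
'c' @ 2: {1,9,10,13}  (accept∈set)
'd' @ 3: {11,12}
'd' @ 4: {1,9,10,13}  (accept∈set)
'b' @ 5: {11,12}
'c' @ 6: {1,9,10,13}  (accept∈set)
after full input: {1,9,10,13}  (accept=1 in)

Answer: ACCEPT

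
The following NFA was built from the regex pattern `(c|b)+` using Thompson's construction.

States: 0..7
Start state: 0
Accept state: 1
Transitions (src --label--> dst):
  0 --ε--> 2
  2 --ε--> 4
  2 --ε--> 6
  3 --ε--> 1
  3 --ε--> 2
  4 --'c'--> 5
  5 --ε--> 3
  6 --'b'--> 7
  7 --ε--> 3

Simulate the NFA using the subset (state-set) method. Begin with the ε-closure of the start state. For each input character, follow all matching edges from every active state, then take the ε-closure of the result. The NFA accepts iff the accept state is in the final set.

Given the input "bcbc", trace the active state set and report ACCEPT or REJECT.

initial (ε-close {0}): {0,2,4,6}
'b' @ 1: {1,2,3,4,6,7}  ✓accept
'c' @ 2: {1,2,3,4,5,6}  ✓accept
'b' @ 3: {1,2,3,4,6,7}  ✓accept
'c' @ 4: {1,2,3,4,5,6}  ✓accept
after full input: {1,2,3,4,5,6}  (accept=1 in)

Answer: ACCEPT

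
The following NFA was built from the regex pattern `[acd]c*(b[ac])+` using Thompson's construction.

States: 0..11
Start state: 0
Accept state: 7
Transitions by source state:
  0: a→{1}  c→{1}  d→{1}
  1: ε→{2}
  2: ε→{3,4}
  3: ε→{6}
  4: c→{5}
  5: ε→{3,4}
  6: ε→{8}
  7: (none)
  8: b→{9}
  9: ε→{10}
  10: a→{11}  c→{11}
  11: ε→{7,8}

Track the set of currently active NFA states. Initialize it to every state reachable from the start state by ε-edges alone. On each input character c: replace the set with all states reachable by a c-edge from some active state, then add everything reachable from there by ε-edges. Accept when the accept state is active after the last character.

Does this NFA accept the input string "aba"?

Answer: ACCEPT

Derivation:
start: ε-closure({0}) = {0}
'a' @ 1: {1,2,3,4,6,8}
'b' @ 2: {9,10}
'a' @ 3: {7,8,11}  (accept∈set)
after full input: {7,8,11}  (accept=7 in)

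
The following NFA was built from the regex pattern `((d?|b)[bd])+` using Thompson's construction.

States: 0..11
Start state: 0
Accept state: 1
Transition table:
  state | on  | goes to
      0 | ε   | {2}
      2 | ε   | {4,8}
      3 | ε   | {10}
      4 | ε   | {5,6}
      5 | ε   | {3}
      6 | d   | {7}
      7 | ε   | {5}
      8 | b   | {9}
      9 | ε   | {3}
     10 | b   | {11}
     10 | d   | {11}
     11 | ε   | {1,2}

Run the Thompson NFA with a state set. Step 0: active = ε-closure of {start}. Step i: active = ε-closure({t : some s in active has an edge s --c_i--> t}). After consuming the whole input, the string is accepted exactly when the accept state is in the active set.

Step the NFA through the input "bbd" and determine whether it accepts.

Answer: ACCEPT

Trace:
initial (ε-close {0}): {0,2,3,4,5,6,8,10}
'b' @ 1: {1,2,3,4,5,6,8,9,10,11}  (accept∈set)
'b' @ 2: {1,2,3,4,5,6,8,9,10,11}  (accept∈set)
'd' @ 3: {1,2,3,4,5,6,7,8,10,11}  (accept∈set)
final: {1,2,3,4,5,6,7,8,10,11}; accept 1 in set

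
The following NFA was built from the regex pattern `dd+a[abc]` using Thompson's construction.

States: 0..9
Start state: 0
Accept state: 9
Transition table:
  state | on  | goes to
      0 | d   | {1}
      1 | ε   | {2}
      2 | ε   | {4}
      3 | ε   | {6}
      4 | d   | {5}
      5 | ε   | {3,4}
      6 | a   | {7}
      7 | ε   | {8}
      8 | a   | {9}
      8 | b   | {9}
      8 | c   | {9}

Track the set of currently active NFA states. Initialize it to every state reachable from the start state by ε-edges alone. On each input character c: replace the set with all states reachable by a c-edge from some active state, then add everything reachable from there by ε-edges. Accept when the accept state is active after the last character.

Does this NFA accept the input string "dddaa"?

start: ε-closure({0}) = {0}
'd' @ 1: {1,2,4}
'd' @ 2: {3,4,5,6}
'd' @ 3: {3,4,5,6}
'a' @ 4: {7,8}
'a' @ 5: {9}  (accept∈set)
end set {9} — state 9 in

Answer: ACCEPT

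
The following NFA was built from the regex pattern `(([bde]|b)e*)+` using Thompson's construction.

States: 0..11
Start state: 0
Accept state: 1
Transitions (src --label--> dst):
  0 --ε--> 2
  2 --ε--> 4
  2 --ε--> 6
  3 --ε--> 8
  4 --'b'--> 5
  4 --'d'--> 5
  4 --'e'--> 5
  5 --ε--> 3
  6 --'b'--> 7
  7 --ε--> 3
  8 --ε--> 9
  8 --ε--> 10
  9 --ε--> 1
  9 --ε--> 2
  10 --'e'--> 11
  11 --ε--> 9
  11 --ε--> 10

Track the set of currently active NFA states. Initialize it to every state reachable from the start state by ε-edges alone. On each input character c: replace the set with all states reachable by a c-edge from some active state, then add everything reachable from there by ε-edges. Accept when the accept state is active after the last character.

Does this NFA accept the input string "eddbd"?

S₀ = ε-closure({0}) = {0,2,4,6}
'e' @ 1: {1,2,3,4,5,6,8,9,10}  [accepting]
'd' @ 2: {1,2,3,4,5,6,8,9,10}  [accepting]
'd' @ 3: {1,2,3,4,5,6,8,9,10}  [accepting]
'b' @ 4: {1,2,3,4,5,6,7,8,9,10}  [accepting]
'd' @ 5: {1,2,3,4,5,6,8,9,10}  [accepting]
end set {1,2,3,4,5,6,8,9,10} — state 1 in

Answer: ACCEPT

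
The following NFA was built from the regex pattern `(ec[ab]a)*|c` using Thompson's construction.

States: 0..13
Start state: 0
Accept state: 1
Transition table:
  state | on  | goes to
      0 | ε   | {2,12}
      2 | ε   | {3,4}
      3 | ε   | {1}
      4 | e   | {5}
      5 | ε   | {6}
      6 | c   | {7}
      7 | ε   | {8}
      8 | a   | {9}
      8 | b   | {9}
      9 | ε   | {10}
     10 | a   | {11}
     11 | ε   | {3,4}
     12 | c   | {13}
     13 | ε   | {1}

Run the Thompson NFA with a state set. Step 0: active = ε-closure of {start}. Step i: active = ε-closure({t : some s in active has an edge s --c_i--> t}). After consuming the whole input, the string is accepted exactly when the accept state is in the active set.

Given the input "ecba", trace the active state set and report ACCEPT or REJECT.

Answer: ACCEPT

Derivation:
start: ε-closure({0}) = {0,1,2,3,4,12}
'e' @ 1: {5,6}
'c' @ 2: {7,8}
'b' @ 3: {9,10}
'a' @ 4: {1,3,4,11}  [accepting]
end set {1,3,4,11} — state 1 in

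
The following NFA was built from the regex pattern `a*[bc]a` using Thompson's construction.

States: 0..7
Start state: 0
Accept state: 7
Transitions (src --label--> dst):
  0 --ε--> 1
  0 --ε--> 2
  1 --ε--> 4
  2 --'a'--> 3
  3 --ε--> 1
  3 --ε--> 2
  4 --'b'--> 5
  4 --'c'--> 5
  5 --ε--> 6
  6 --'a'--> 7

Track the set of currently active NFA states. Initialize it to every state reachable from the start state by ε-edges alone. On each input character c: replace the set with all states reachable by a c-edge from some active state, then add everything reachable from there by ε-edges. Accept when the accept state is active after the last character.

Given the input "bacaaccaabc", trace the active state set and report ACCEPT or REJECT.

initial (ε-close {0}): {0,1,2,4}
'b' @ 1: {5,6}
'a' @ 2: {7}  (accept∈set)
'c' @ 3: {}  — no active states
rest 'aaccaabc' ignored (set empty)
final: {}; accept 7 not in set

Answer: REJECT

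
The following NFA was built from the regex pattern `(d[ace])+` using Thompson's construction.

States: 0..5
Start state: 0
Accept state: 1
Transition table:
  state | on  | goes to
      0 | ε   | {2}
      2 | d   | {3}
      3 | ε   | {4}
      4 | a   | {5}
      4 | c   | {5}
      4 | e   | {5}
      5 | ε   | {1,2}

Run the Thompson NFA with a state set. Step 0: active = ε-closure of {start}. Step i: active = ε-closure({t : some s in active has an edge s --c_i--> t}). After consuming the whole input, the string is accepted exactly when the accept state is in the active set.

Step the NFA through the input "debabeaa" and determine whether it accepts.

Answer: REJECT

Steps:
initial (ε-close {0}): {0,2}
'd' @ 1: {3,4}
'e' @ 2: {1,2,5}  (accept∈set)
'b' @ 3: {}  — no active states
rest 'abeaa' ignored (set empty)
end set {} — state 1 not in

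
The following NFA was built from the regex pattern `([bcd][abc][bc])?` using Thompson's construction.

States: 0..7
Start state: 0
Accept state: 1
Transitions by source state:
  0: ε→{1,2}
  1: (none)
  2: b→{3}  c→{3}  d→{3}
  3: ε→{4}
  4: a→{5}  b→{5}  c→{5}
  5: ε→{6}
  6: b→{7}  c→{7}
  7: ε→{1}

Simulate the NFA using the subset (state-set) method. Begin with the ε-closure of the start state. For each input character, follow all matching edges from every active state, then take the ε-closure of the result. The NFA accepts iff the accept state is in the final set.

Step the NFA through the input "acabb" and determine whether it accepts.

start: ε-closure({0}) = {0,1,2}
'a' @ 1: {}  — dead — no transitions
rest 'cabb' ignored (set empty)
after full input: {}  (accept=1 not in)

Answer: REJECT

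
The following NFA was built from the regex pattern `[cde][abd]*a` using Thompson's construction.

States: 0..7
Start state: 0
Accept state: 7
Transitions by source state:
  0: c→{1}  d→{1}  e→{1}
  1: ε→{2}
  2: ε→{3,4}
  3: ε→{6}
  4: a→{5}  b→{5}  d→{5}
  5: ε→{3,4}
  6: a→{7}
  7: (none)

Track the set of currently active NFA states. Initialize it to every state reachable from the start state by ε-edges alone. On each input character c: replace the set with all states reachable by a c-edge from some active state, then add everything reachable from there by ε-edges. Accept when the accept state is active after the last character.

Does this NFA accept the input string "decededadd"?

Answer: REJECT

Steps:
start: ε-closure({0}) = {0}
'd' @ 1: {1,2,3,4,6}
'e' @ 2: {}  — state set empty
rest 'cededadd' ignored (set empty)
final: {}; accept 7 not in set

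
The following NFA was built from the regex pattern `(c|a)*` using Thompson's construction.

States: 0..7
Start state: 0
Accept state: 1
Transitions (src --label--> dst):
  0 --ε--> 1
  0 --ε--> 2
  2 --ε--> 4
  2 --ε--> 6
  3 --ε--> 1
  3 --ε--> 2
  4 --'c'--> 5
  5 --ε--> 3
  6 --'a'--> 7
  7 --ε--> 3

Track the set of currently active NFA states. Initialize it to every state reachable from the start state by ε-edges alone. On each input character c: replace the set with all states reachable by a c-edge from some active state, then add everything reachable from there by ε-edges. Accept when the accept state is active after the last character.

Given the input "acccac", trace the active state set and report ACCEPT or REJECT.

start: ε-closure({0}) = {0,1,2,4,6}
'a' @ 1: {1,2,3,4,6,7}  ✓accept
'c' @ 2: {1,2,3,4,5,6}  ✓accept
'c' @ 3: {1,2,3,4,5,6}  ✓accept
'c' @ 4: {1,2,3,4,5,6}  ✓accept
'a' @ 5: {1,2,3,4,6,7}  ✓accept
'c' @ 6: {1,2,3,4,5,6}  ✓accept
end set {1,2,3,4,5,6} — state 1 in

Answer: ACCEPT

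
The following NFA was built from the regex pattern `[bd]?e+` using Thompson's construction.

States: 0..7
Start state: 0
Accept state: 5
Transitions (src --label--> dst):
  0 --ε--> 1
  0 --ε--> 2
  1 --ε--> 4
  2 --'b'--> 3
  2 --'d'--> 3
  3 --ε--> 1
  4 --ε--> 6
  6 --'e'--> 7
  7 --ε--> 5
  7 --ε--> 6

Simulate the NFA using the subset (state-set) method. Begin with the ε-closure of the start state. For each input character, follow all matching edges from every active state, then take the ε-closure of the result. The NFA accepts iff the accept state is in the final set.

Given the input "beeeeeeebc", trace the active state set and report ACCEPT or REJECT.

Answer: REJECT

Trace:
start: ε-closure({0}) = {0,1,2,4,6}
'b' @ 1: {1,3,4,6}
'e' @ 2: {5,6,7}  ✓accept
'e' @ 3: {5,6,7}  ✓accept
'e' @ 4: {5,6,7}  ✓accept
'e' @ 5: {5,6,7}  ✓accept
'e' @ 6: {5,6,7}  ✓accept
'e' @ 7: {5,6,7}  ✓accept
'e' @ 8: {5,6,7}  ✓accept
'b' @ 9: {}  — state set empty
rest 'c' ignored (set empty)
end set {} — state 5 not in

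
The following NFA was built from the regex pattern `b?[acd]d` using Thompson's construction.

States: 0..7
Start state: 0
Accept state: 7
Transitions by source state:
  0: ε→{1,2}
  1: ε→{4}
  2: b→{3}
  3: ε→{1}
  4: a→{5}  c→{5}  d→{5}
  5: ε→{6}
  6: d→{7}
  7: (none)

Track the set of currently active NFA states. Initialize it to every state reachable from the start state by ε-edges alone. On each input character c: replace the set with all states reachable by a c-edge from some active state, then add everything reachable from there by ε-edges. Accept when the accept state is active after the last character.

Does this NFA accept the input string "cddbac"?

Answer: REJECT

Trace:
S₀ = ε-closure({0}) = {0,1,2,4}
'c' @ 1: {5,6}
'd' @ 2: {7}  ✓accept
'd' @ 3: {}  — no active states
rest 'bac' ignored (set empty)
end set {} — state 7 not in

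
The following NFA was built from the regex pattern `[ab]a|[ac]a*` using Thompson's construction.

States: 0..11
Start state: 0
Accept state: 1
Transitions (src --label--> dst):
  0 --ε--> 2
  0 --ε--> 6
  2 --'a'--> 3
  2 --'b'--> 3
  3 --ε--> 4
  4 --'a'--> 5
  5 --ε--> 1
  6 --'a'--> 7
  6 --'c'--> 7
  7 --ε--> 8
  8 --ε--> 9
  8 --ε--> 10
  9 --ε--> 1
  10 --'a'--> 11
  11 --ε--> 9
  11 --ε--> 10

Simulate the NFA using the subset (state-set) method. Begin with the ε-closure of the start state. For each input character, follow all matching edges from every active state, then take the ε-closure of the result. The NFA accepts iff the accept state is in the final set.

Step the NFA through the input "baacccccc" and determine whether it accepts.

Answer: REJECT

Trace:
start: ε-closure({0}) = {0,2,6}
'b' @ 1: {3,4}
'a' @ 2: {1,5}  ✓accept
'a' @ 3: {}  — dead — no transitions
rest 'cccccc' ignored (set empty)
end set {} — state 1 not in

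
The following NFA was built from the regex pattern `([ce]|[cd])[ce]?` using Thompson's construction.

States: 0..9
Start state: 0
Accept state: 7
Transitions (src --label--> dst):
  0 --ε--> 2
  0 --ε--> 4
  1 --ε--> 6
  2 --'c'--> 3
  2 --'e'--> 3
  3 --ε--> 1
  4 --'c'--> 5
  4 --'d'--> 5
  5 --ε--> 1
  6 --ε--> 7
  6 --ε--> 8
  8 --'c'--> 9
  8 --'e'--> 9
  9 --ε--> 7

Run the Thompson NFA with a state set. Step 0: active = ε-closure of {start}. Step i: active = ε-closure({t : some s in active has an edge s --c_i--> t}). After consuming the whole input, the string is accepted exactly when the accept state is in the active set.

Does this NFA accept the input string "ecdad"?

S₀ = ε-closure({0}) = {0,2,4}
'e' @ 1: {1,3,6,7,8}  (accept∈set)
'c' @ 2: {7,9}  (accept∈set)
'd' @ 3: {}  — no active states
rest 'ad' ignored (set empty)
after full input: {}  (accept=7 not in)

Answer: REJECT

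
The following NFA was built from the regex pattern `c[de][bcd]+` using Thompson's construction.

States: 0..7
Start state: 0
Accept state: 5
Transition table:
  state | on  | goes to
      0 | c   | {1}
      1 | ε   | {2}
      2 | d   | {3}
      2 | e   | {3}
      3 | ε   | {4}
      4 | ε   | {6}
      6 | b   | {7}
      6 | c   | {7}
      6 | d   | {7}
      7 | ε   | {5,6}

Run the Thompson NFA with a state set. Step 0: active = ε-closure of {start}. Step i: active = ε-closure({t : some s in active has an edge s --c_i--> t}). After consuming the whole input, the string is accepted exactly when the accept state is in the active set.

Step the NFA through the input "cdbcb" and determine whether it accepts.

S₀ = ε-closure({0}) = {0}
'c' @ 1: {1,2}
'd' @ 2: {3,4,6}
'b' @ 3: {5,6,7}  (accept∈set)
'c' @ 4: {5,6,7}  (accept∈set)
'b' @ 5: {5,6,7}  (accept∈set)
final: {5,6,7}; accept 5 in set

Answer: ACCEPT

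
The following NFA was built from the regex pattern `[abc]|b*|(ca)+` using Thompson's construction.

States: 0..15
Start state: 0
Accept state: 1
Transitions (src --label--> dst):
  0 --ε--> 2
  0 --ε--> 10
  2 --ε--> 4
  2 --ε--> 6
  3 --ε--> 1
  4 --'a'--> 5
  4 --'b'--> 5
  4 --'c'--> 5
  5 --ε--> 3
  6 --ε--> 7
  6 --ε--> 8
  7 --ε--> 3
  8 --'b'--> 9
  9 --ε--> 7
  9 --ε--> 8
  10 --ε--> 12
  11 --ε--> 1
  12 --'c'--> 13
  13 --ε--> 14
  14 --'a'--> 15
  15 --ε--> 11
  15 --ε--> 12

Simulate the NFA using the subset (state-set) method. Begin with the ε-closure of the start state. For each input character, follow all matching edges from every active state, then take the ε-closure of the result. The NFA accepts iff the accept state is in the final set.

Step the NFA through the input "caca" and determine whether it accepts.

Answer: ACCEPT

Trace:
S₀ = ε-closure({0}) = {0,1,2,3,4,6,7,8,10,12}
'c' @ 1: {1,3,5,13,14}  (accept∈set)
'a' @ 2: {1,11,12,15}  (accept∈set)
'c' @ 3: {13,14}
'a' @ 4: {1,11,12,15}  (accept∈set)
final: {1,11,12,15}; accept 1 in set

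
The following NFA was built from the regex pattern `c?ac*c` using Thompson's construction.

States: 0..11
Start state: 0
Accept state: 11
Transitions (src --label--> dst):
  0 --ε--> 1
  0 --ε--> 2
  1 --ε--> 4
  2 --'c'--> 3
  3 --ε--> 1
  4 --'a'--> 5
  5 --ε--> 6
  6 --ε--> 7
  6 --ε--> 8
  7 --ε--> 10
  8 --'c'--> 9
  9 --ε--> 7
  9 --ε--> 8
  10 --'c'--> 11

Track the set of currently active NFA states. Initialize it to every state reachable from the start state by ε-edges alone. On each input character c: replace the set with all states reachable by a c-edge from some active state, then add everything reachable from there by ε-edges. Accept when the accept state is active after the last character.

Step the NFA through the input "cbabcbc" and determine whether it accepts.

initial (ε-close {0}): {0,1,2,4}
'c' @ 1: {1,3,4}
'b' @ 2: {}  — state set empty
rest 'abcbc' ignored (set empty)
after full input: {}  (accept=11 not in)

Answer: REJECT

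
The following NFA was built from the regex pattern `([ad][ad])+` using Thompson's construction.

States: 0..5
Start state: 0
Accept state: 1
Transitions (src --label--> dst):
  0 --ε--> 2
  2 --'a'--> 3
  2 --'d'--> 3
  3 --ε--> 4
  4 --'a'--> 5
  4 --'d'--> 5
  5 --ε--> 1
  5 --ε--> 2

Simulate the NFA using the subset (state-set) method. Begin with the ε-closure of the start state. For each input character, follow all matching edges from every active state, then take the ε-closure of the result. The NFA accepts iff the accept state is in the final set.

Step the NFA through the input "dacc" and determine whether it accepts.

initial (ε-close {0}): {0,2}
'd' @ 1: {3,4}
'a' @ 2: {1,2,5}  [accepting]
'c' @ 3: {}  — dead — no transitions
rest 'c' ignored (set empty)
final: {}; accept 1 not in set

Answer: REJECT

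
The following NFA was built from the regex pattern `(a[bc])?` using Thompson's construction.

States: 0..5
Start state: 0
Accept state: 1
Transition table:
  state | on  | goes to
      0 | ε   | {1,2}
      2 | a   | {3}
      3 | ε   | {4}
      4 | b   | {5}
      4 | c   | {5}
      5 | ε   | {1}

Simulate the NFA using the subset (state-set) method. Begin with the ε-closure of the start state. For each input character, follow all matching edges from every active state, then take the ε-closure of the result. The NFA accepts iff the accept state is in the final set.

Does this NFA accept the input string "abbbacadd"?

Answer: REJECT

Trace:
S₀ = ε-closure({0}) = {0,1,2}
'a' @ 1: {3,4}
'b' @ 2: {1,5}  (accept∈set)
'b' @ 3: {}  — no active states
rest 'bacadd' ignored (set empty)
final: {}; accept 1 not in set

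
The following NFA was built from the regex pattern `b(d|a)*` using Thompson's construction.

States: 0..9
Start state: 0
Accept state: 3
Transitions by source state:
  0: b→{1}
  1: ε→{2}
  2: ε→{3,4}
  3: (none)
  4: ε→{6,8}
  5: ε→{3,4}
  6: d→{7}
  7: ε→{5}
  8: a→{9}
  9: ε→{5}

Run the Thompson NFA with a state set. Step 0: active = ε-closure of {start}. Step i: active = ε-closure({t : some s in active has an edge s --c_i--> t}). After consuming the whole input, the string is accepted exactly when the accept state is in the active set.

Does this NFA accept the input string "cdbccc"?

initial (ε-close {0}): {0}
'c' @ 1: {}  — dead — no transitions
rest 'dbccc' ignored (set empty)
end set {} — state 3 not in

Answer: REJECT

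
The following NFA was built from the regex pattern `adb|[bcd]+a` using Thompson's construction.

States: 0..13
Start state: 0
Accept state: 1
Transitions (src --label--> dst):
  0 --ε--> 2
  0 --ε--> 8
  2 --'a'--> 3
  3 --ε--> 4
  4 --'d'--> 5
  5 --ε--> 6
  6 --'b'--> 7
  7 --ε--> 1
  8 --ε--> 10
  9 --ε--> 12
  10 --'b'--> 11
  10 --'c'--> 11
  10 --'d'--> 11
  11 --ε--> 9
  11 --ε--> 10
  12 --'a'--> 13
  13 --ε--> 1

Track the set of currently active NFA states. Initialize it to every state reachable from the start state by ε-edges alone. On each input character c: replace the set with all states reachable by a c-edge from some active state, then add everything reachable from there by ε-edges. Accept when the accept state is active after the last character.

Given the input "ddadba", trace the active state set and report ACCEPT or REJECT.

S₀ = ε-closure({0}) = {0,2,8,10}
'd' @ 1: {9,10,11,12}
'd' @ 2: {9,10,11,12}
'a' @ 3: {1,13}  ✓accept
'd' @ 4: {}  — state set empty
rest 'ba' ignored (set empty)
after full input: {}  (accept=1 not in)

Answer: REJECT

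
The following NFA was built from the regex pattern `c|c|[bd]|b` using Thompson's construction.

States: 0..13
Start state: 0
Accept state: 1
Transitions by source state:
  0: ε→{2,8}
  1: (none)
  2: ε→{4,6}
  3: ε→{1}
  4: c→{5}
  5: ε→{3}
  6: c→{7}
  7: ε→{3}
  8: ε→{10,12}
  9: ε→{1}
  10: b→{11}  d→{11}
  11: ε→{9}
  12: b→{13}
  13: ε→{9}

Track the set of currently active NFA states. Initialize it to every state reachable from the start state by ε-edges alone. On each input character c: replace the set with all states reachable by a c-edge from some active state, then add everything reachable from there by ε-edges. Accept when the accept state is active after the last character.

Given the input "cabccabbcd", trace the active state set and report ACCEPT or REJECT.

Answer: REJECT

Steps:
start: ε-closure({0}) = {0,2,4,6,8,10,12}
'c' @ 1: {1,3,5,7}  ✓accept
'a' @ 2: {}  — no active states
rest 'bccabbcd' ignored (set empty)
end set {} — state 1 not in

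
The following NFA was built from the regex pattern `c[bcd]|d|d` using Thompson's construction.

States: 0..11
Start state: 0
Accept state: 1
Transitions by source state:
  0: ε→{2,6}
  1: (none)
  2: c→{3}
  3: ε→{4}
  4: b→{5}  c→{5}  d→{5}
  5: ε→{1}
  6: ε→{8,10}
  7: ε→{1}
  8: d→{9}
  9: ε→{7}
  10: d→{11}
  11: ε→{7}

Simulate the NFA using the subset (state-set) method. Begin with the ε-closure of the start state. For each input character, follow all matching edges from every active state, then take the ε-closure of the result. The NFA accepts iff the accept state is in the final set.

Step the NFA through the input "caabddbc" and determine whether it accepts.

initial (ε-close {0}): {0,2,6,8,10}
'c' @ 1: {3,4}
'a' @ 2: {}  — no active states
rest 'abddbc' ignored (set empty)
after full input: {}  (accept=1 not in)

Answer: REJECT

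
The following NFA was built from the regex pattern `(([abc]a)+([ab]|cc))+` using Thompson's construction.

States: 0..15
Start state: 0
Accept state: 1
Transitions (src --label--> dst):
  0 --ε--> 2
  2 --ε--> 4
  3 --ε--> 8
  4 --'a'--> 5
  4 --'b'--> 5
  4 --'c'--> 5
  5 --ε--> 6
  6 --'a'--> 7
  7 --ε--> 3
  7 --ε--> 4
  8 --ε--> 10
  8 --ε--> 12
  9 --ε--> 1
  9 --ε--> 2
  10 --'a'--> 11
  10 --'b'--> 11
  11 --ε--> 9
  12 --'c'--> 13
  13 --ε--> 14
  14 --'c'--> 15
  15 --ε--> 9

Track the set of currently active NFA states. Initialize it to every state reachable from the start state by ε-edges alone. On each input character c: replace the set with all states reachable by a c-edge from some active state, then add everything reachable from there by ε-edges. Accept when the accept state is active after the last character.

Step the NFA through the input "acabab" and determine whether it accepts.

S₀ = ε-closure({0}) = {0,2,4}
'a' @ 1: {5,6}
'c' @ 2: {}  — no active states
rest 'abab' ignored (set empty)
end set {} — state 1 not in

Answer: REJECT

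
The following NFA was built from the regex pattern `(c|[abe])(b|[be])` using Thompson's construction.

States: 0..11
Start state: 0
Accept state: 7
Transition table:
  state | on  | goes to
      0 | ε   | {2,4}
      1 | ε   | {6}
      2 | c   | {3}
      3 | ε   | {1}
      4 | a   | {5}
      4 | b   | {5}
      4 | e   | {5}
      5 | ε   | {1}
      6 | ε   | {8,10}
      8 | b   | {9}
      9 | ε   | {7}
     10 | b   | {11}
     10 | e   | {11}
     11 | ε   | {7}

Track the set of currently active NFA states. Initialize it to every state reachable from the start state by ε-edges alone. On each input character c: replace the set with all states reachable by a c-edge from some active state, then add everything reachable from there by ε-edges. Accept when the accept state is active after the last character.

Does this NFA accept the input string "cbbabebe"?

Answer: REJECT

Derivation:
S₀ = ε-closure({0}) = {0,2,4}
'c' @ 1: {1,3,6,8,10}
'b' @ 2: {7,9,11}  ✓accept
'b' @ 3: {}  — state set empty
rest 'abebe' ignored (set empty)
final: {}; accept 7 not in set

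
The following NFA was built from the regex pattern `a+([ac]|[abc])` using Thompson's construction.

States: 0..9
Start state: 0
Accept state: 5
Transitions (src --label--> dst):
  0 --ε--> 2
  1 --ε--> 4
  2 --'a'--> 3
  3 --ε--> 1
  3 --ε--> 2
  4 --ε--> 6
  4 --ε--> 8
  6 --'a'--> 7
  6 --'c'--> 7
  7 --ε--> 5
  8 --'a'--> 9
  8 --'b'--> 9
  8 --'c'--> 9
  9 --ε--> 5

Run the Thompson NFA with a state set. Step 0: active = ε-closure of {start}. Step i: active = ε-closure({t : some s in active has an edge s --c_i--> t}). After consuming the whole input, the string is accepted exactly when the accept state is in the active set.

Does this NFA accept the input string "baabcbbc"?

S₀ = ε-closure({0}) = {0,2}
'b' @ 1: {}  — state set empty
rest 'aabcbbc' ignored (set empty)
end set {} — state 5 not in

Answer: REJECT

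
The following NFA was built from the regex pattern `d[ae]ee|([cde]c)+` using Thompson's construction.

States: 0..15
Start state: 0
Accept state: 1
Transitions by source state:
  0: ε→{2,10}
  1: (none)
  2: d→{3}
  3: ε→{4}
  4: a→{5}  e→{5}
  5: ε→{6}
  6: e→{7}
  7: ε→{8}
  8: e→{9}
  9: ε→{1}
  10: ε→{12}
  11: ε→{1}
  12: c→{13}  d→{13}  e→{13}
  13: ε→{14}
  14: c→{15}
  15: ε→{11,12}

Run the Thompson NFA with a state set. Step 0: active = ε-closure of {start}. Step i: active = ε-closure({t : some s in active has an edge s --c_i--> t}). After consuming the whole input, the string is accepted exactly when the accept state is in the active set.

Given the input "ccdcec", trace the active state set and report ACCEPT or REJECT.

Answer: ACCEPT

Derivation:
S₀ = ε-closure({0}) = {0,2,10,12}
'c' @ 1: {13,14}
'c' @ 2: {1,11,12,15}  ✓accept
'd' @ 3: {13,14}
'c' @ 4: {1,11,12,15}  ✓accept
'e' @ 5: {13,14}
'c' @ 6: {1,11,12,15}  ✓accept
final: {1,11,12,15}; accept 1 in set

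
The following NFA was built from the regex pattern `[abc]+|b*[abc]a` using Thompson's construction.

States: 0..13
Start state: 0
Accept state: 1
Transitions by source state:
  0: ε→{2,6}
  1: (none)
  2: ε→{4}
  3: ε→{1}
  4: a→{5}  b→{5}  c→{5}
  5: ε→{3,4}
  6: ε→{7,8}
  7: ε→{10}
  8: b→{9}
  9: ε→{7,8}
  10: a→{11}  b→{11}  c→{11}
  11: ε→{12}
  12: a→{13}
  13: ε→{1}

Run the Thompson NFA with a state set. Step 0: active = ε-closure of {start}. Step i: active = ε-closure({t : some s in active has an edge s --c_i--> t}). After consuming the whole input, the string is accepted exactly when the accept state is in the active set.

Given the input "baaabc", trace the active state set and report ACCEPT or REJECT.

S₀ = ε-closure({0}) = {0,2,4,6,7,8,10}
'b' @ 1: {1,3,4,5,7,8,9,10,11,12}  (accept∈set)
'a' @ 2: {1,3,4,5,11,12,13}  (accept∈set)
'a' @ 3: {1,3,4,5,13}  (accept∈set)
'a' @ 4: {1,3,4,5}  (accept∈set)
'b' @ 5: {1,3,4,5}  (accept∈set)
'c' @ 6: {1,3,4,5}  (accept∈set)
end set {1,3,4,5} — state 1 in

Answer: ACCEPT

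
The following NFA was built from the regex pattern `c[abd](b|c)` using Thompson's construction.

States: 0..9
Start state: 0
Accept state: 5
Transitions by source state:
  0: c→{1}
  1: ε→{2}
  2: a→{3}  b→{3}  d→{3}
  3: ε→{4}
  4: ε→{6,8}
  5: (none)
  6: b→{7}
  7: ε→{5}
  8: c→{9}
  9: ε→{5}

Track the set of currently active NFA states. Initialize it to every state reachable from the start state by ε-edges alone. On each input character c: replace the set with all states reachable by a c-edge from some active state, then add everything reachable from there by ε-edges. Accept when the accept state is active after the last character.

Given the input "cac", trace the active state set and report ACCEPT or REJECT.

initial (ε-close {0}): {0}
'c' @ 1: {1,2}
'a' @ 2: {3,4,6,8}
'c' @ 3: {5,9}  [accepting]
final: {5,9}; accept 5 in set

Answer: ACCEPT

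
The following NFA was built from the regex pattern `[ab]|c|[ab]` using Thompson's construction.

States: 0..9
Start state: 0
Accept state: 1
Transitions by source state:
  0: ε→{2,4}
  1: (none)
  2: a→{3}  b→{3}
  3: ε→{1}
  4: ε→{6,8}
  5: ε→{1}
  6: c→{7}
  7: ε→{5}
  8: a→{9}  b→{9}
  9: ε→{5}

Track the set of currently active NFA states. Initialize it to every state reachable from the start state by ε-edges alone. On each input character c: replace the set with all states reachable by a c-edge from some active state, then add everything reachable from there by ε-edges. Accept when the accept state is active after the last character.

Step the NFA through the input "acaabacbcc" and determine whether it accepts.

start: ε-closure({0}) = {0,2,4,6,8}
'a' @ 1: {1,3,5,9}  (accept∈set)
'c' @ 2: {}  — dead — no transitions
rest 'aabacbcc' ignored (set empty)
after full input: {}  (accept=1 not in)

Answer: REJECT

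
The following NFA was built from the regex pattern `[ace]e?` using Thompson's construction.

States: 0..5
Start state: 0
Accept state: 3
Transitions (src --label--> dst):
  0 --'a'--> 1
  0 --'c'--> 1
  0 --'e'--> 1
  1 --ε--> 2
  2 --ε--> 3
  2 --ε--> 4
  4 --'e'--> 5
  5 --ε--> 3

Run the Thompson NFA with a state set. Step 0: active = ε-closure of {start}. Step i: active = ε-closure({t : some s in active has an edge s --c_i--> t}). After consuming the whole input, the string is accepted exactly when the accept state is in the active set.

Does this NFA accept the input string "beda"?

Answer: REJECT

Trace:
initial (ε-close {0}): {0}
'b' @ 1: {}  — state set empty
rest 'eda' ignored (set empty)
final: {}; accept 3 not in set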